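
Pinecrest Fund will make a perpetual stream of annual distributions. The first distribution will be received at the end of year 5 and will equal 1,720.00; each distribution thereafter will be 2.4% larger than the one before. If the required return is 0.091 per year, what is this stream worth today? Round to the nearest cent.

18119.85

Value at end of year 4: C₁ / (r − g) = 1,720.00 / (0.091 − 0.024) = 25,671.6418
Discount to today: PV = 25,671.6418 / (1 + 0.091)^4 = 25,671.6418 / 1.416769 = 18,119.85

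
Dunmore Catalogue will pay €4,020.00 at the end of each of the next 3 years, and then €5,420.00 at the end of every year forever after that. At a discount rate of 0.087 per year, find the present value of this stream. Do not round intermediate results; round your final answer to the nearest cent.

PV of 3-year annuity: €4,020.00 × [1 − (1+0.087)^−3] / 0.087 = 10230.45803
Perpetuity value at year 3: €5,420.00 / 0.087 = 62298.85057
PV of perpetuity: 62298.85057 / (1+0.087)^3 = 48505.54646
Total PV = 10230.45803 + 48505.54646 = 58736.00449

€58736.00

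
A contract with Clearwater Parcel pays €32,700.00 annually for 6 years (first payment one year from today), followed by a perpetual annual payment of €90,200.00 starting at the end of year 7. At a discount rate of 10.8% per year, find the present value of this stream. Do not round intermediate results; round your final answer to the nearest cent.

€590521.28

PV of 6-year annuity: €32,700.00 × [1 − (1+0.108)^−6] / 0.108 = 139139.29852
Perpetuity value at year 6: €90,200.00 / 0.108 = 835185.18519
PV of perpetuity: 835185.18519 / (1+0.108)^6 = 451381.98254
Total PV = 139139.29852 + 451381.98254 = 590521.28106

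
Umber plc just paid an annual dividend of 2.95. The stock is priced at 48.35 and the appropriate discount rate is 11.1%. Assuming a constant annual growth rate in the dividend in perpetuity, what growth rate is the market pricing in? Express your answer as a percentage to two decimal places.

P = D₀(1+g)/(r−g) ⇒ P(r−g) = D₀(1+g) ⇒ g(P+D₀) = P·r − D₀
g = (P·r − D₀)/(P + D₀) = (48.35×0.111 − 2.95) / (48.35 + 2.95) = 0.047112

4.71%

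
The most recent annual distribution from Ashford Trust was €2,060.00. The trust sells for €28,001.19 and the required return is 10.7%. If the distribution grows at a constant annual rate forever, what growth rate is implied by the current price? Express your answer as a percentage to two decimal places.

3.11%

P = D₀(1+g)/(r−g) ⇒ P(r−g) = D₀(1+g) ⇒ g(P+D₀) = P·r − D₀
g = (P·r − D₀)/(P + D₀) = (€28,001.19×0.107 − €2,060.00) / (€28,001.19 + €2,060.00) = 0.031141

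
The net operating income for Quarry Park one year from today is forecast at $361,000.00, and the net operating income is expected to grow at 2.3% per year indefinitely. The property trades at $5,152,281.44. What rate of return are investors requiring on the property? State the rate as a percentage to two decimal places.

9.31%

P = D₁/(r − g) ⇒ r = D₁/P + g = $361,000.0000/$5,152,281.44 + 0.023 = 0.070066 + 0.023 = 0.093066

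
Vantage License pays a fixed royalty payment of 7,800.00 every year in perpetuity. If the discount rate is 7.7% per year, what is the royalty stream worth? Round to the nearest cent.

101298.70

Level perpetuity: PV = C / r = 7,800.00 / 0.077 = 101,298.70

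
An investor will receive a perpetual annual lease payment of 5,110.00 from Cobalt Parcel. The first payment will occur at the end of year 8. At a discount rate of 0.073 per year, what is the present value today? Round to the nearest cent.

42746.44

Value at end of year 7: C / r = 5,110.00 / 0.073 = 70,000.0000
Discount to today: PV = 70,000.0000 / (1 + 0.073)^7 = 70,000.0000 / 1.637563 = 42,746.44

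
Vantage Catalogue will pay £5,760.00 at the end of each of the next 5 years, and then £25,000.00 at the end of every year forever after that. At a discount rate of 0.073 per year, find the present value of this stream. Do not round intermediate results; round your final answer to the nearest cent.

£264207.60

PV of 5-year annuity: £5,760.00 × [1 − (1+0.073)^−5] / 0.073 = 23428.63664
Perpetuity value at year 5: £25,000.00 / 0.073 = 342465.75342
PV of perpetuity: 342465.75342 / (1+0.073)^5 = 240778.96247
Total PV = 23428.63664 + 240778.96247 = 264207.59911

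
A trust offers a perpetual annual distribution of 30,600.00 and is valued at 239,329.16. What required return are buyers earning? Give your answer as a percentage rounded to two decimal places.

12.79%

P = C/r ⇒ r = C/P = 30,600.00/239,329.16 = 0.127857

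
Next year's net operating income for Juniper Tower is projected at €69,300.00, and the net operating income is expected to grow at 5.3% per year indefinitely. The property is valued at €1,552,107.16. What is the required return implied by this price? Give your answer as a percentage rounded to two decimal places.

9.76%

P = D₁/(r − g) ⇒ r = D₁/P + g = €69,300.0000/€1,552,107.16 + 0.053 = 0.044649 + 0.053 = 0.097649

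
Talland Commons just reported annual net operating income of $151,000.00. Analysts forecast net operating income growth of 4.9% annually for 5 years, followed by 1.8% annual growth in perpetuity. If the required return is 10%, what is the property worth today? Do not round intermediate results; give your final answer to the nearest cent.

D_1 = 158399.00000
D_2 = 166160.55100
D_3 = 174302.41800
D_4 = 182843.23648
D_5 = 191802.55507
Terminal value at year 5: TV = D_5×(1+g_2)/(r−g_2) = 195255.00106/0.082 = 2381158.54951
P_0 = D_1/(1+r)^1 + D_2/(1+r)^2 + D_3/(1+r)^3 + D_4/(1+r)^4 + D_5/(1+r)^5 + TV/(1+r)^5
    = 143999.09091 + 137322.76942 + 130955.98648 + 124884.39074 + 119094.29626 + 1478512.11697 = 2134768.65078

$2134768.65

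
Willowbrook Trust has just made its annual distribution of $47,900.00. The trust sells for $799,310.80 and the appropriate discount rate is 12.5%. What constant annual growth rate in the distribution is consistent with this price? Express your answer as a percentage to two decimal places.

P = D₀(1+g)/(r−g) ⇒ P(r−g) = D₀(1+g) ⇒ g(P+D₀) = P·r − D₀
g = (P·r − D₀)/(P + D₀) = ($799,310.80×0.125 − $47,900.00) / ($799,310.80 + $47,900.00) = 0.061394

6.14%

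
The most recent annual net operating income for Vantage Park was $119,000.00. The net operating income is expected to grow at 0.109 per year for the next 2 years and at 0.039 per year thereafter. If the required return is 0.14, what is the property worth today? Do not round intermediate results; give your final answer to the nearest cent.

D_1 = 131971.00000
D_2 = 146355.83900
Terminal value at year 2: TV = D_2×(1+g_2)/(r−g_2) = 152063.71672/0.101 = 1505581.35367
P_0 = D_1/(1+r)^1 + D_2/(1+r)^2 + TV/(1+r)^2
    = 115764.03509 + 112616.06571 + 1158495.96312 = 1386876.06392

$1386876.06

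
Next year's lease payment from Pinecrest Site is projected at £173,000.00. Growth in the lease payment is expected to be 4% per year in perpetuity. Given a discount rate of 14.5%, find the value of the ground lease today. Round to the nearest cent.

Growing perpetuity: P = D₁ / (r − g) = £173,000.0000 / (0.145 − 0.04) = £1,647,619.05

£1647619.05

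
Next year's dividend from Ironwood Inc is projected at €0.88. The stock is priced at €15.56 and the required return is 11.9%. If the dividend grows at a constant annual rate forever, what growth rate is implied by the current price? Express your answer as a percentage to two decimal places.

P = D₁/(r−g) ⇒ g = r − D₁/P = 0.119 − €0.88/€15.56 = 0.062445

6.24%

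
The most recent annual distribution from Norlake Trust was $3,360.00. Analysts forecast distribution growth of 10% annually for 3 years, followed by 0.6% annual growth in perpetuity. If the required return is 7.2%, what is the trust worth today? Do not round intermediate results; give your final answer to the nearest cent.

$65949.15

D_1 = 3696.00000
D_2 = 4065.60000
D_3 = 4472.16000
Terminal value at year 3: TV = D_3×(1+g_2)/(r−g_2) = 4498.99296/0.066 = 68166.56000
P_0 = D_1/(1+r)^1 + D_2/(1+r)^2 + D_3/(1+r)^3 + TV/(1+r)^3
    = 3447.76119 + 3537.81466 + 3630.22026 + 55333.35737 = 65949.15349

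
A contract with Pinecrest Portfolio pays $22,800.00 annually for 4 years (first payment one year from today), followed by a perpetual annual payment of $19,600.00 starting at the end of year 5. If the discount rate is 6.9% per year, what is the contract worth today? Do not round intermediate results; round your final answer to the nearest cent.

$294921.56

PV of 4-year annuity: $22,800.00 × [1 − (1+0.069)^−4] / 0.069 = 77403.08138
Perpetuity value at year 4: $19,600.00 / 0.069 = 284057.97101
PV of perpetuity: 284057.97101 / (1+0.069)^4 = 217518.48000
Total PV = 77403.08138 + 217518.48000 = 294921.56138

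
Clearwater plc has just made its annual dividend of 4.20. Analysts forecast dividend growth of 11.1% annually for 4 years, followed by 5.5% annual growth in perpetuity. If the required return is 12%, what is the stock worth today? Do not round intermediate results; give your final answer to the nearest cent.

82.47

D_1 = 4.66620
D_2 = 5.18415
D_3 = 5.75959
D_4 = 6.39890
Terminal value at year 4: TV = D_4×(1+g_2)/(r−g_2) = 6.75084/0.065 = 103.85912
P_0 = D_1/(1+r)^1 + D_2/(1+r)^2 + D_3/(1+r)^3 + D_4/(1+r)^4 + TV/(1+r)^4
    = 4.16625 + 4.13277 + 4.09956 + 4.06662 + 66.00435 = 82.46955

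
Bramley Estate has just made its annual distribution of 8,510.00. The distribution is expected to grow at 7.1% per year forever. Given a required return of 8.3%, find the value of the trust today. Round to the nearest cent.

D₁ = D₀ × (1 + g) = 8,510.00 × 1.071 = 9,114.2100
Growing perpetuity: P = D₁ / (r − g) = 9,114.2100 / (0.083 − 0.071) = 759,517.50

759517.50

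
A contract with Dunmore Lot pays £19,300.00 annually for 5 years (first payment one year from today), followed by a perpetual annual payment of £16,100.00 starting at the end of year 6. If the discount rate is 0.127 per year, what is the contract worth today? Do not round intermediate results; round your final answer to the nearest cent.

PV of 5-year annuity: £19,300.00 × [1 − (1+0.127)^−5] / 0.127 = 68382.41440
Perpetuity value at year 5: £16,100.00 / 0.127 = 126771.65354
PV of perpetuity: 126771.65354 / (1+0.127)^5 = 69727.25604
Total PV = 68382.41440 + 69727.25604 = 138109.67044

£138109.67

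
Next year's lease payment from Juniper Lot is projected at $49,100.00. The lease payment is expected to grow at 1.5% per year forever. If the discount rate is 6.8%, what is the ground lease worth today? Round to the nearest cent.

Growing perpetuity: P = D₁ / (r − g) = $49,100.0000 / (0.068 − 0.015) = $926,415.09

$926415.09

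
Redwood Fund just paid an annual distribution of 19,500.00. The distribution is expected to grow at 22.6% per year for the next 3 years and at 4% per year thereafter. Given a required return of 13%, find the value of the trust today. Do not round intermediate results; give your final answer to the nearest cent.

D_1 = 23907.00000
D_2 = 29309.98200
D_3 = 35934.03793
Terminal value at year 3: TV = D_3×(1+g_2)/(r−g_2) = 37371.39945/0.09 = 415237.77166
P_0 = D_1/(1+r)^1 + D_2/(1+r)^2 + D_3/(1+r)^3 + TV/(1+r)^3
    = 21156.63717 + 22954.01519 + 24904.09082 + 287780.60503 = 356795.34821

356795.35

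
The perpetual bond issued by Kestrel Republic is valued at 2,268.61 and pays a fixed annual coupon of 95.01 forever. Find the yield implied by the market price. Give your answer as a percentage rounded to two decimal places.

P = C/r ⇒ r = C/P = 95.01/2,268.61 = 0.041880

4.19%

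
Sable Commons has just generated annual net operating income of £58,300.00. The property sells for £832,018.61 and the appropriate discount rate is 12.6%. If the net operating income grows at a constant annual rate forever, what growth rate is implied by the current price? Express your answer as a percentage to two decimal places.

P = D₀(1+g)/(r−g) ⇒ P(r−g) = D₀(1+g) ⇒ g(P+D₀) = P·r − D₀
g = (P·r − D₀)/(P + D₀) = (£832,018.61×0.126 − £58,300.00) / (£832,018.61 + £58,300.00) = 0.052267

5.23%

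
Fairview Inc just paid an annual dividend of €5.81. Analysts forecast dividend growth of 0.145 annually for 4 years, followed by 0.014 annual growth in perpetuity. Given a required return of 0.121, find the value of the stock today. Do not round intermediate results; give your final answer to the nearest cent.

D_1 = 6.65245
D_2 = 7.61706
D_3 = 8.72153
D_4 = 9.98615
Terminal value at year 4: TV = D_4×(1+g_2)/(r−g_2) = 10.12596/0.107 = 94.63510
P_0 = D_1/(1+r)^1 + D_2/(1+r)^2 + D_3/(1+r)^3 + D_4/(1+r)^4 + TV/(1+r)^4
    = 5.93439 + 6.06144 + 6.19121 + 6.32376 + 59.92800 = 84.43881

€84.44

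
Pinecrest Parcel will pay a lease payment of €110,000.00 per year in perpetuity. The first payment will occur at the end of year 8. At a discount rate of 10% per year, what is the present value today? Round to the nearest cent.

Value at end of year 7: C / r = €110,000.00 / 0.1 = €1,100,000.0000
Discount to today: PV = €1,100,000.0000 / (1 + 0.1)^7 = €1,100,000.0000 / 1.948717 = €564,473.93

€564473.93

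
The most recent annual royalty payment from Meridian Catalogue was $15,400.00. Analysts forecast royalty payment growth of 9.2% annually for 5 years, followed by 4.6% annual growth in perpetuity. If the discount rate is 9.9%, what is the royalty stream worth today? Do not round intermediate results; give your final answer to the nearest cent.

$369916.33

D_1 = 16816.80000
D_2 = 18363.94560
D_3 = 20053.42860
D_4 = 21898.34403
D_5 = 23912.99168
Terminal value at year 5: TV = D_5×(1+g_2)/(r−g_2) = 25012.98929/0.053 = 471943.19422
P_0 = D_1/(1+r)^1 + D_2/(1+r)^2 + D_3/(1+r)^3 + D_4/(1+r)^4 + D_5/(1+r)^5 + TV/(1+r)^5
    = 15301.91083 + 15204.44643 + 15107.60282 + 15011.37605 + 14915.76219 + 294375.23115 = 369916.32947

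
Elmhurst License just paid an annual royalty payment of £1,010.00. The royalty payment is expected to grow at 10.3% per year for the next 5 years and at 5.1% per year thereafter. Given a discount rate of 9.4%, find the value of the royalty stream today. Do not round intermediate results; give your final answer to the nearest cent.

£30894.57

D_1 = 1114.03000
D_2 = 1228.77509
D_3 = 1355.33892
D_4 = 1494.93883
D_5 = 1648.91753
Terminal value at year 5: TV = D_5×(1+g_2)/(r−g_2) = 1733.01233/0.043 = 40302.61227
P_0 = D_1/(1+r)^1 + D_2/(1+r)^2 + D_3/(1+r)^3 + D_4/(1+r)^4 + D_5/(1+r)^5 + TV/(1+r)^5
    = 1018.30896 + 1026.68627 + 1035.13250 + 1043.64822 + 1052.23399 + 25718.55633 = 30894.56626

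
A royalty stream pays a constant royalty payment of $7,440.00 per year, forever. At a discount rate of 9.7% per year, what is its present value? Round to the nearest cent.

$76701.03

Level perpetuity: PV = C / r = $7,440.00 / 0.097 = $76,701.03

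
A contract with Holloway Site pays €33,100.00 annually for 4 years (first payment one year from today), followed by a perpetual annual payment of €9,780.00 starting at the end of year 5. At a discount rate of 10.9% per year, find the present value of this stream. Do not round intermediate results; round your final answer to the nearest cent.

PV of 4-year annuity: €33,100.00 × [1 − (1+0.109)^−4] / 0.109 = 102910.59188
Perpetuity value at year 4: €9,780.00 / 0.109 = 89724.77064
PV of perpetuity: 89724.77064 / (1+0.109)^4 = 59317.95528
Total PV = 102910.59188 + 59317.95528 = 162228.54715

€162228.55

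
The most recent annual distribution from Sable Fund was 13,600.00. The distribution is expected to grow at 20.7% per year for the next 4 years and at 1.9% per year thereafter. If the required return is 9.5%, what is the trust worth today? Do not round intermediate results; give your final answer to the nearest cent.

D_1 = 16415.20000
D_2 = 19813.14640
D_3 = 23914.46770
D_4 = 28864.76252
Terminal value at year 4: TV = D_4×(1+g_2)/(r−g_2) = 29413.19301/0.076 = 387015.69747
P_0 = D_1/(1+r)^1 + D_2/(1+r)^2 + D_3/(1+r)^3 + D_4/(1+r)^4 + TV/(1+r)^4
    = 14991.05023 + 16524.38139 + 18214.54643 + 20077.58680 + 269198.17033 = 339005.73518

339005.74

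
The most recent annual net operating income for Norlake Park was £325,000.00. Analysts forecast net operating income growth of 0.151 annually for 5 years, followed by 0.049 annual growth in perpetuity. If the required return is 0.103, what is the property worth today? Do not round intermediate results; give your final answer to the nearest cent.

£9661901.49

D_1 = 374075.00000
D_2 = 430560.32500
D_3 = 495574.93407
D_4 = 570406.74912
D_5 = 656538.16824
Terminal value at year 5: TV = D_5×(1+g_2)/(r−g_2) = 688708.53848/0.054 = 12753861.82372
P_0 = D_1/(1+r)^1 + D_2/(1+r)^2 + D_3/(1+r)^3 + D_4/(1+r)^4 + D_5/(1+r)^5 + TV/(1+r)^5
    = 339143.24569 + 353901.97261 + 369302.96508 + 385374.17298 + 402144.76256 + 7812034.36903 = 9661901.48796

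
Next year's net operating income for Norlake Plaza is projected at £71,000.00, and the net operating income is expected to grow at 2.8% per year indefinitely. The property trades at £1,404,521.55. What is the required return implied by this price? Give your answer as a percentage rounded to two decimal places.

P = D₁/(r − g) ⇒ r = D₁/P + g = £71,000.0000/£1,404,521.55 + 0.028 = 0.050551 + 0.028 = 0.078551

7.86%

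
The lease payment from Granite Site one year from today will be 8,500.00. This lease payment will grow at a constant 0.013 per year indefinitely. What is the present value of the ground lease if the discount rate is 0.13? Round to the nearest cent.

72649.57

Growing perpetuity: P = D₁ / (r − g) = 8,500.0000 / (0.13 − 0.013) = 72,649.57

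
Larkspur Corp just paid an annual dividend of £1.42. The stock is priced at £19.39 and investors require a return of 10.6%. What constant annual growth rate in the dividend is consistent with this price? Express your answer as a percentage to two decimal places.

P = D₀(1+g)/(r−g) ⇒ P(r−g) = D₀(1+g) ⇒ g(P+D₀) = P·r − D₀
g = (P·r − D₀)/(P + D₀) = (£19.39×0.106 − £1.42) / (£19.39 + £1.42) = 0.030531

3.05%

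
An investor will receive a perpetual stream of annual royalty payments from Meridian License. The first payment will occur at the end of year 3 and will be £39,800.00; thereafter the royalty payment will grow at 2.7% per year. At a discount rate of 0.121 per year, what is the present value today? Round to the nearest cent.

£336933.34

Value at end of year 2: C₁ / (r − g) = £39,800.00 / (0.121 − 0.027) = £423,404.2553
Discount to today: PV = £423,404.2553 / (1 + 0.121)^2 = £423,404.2553 / 1.256641 = £336,933.34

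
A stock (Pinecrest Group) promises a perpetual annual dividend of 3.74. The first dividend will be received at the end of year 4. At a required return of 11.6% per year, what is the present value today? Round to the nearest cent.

Value at end of year 3: C / r = 3.74 / 0.116 = 32.2414
Discount to today: PV = 32.2414 / (1 + 0.116)^3 = 32.2414 / 1.389929 = 23.20

23.20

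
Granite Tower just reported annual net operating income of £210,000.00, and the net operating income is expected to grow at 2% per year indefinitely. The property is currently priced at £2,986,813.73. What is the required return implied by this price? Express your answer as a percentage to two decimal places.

D₁ = £210,000.00 × 1.02 = £214,200.0000
P = D₁/(r − g) ⇒ r = D₁/P + g = £214,200.0000/£2,986,813.73 + 0.02 = 0.071715 + 0.02 = 0.091715

9.17%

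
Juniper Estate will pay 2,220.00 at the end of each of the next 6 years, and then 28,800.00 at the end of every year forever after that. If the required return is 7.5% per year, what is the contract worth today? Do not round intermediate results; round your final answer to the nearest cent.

PV of 6-year annuity: 2,220.00 × [1 − (1+0.075)^−6] / 0.075 = 10420.33905
Perpetuity value at year 6: 28,800.00 / 0.075 = 384000.00000
PV of perpetuity: 384000.00000 / (1+0.075)^6 = 248817.22309
Total PV = 10420.33905 + 248817.22309 = 259237.56214

259237.56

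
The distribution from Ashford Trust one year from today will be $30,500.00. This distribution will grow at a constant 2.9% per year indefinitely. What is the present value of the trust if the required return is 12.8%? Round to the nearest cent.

$308080.81

Growing perpetuity: P = D₁ / (r − g) = $30,500.0000 / (0.128 − 0.029) = $308,080.81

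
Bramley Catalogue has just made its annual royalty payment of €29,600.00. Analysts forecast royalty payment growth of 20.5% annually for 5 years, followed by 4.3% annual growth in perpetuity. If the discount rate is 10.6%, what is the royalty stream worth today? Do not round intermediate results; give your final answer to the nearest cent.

D_1 = 35668.00000
D_2 = 42979.94000
D_3 = 51790.82770
D_4 = 62407.94738
D_5 = 75201.57659
Terminal value at year 5: TV = D_5×(1+g_2)/(r−g_2) = 78435.24438/0.063 = 1245003.87912
P_0 = D_1/(1+r)^1 + D_2/(1+r)^2 + D_3/(1+r)^3 + D_4/(1+r)^4 + D_5/(1+r)^5 + TV/(1+r)^5
    = 32249.54792 + 35136.26152 + 38281.36992 + 41708.00249 + 45441.35895 + 752306.94270 = 945123.48351

€945123.48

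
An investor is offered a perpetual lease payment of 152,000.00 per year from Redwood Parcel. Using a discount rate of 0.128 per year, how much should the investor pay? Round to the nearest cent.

Level perpetuity: PV = C / r = 152,000.00 / 0.128 = 1,187,500.00

1187500.00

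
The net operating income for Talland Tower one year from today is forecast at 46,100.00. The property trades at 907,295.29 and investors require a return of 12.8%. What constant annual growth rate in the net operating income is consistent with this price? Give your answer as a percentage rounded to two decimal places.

P = D₁/(r−g) ⇒ g = r − D₁/P = 0.128 − 46,100.00/907,295.29 = 0.077190

7.72%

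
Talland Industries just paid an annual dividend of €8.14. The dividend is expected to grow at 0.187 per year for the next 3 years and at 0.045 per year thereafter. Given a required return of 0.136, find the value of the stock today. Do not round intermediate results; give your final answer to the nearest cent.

D_1 = 9.66218
D_2 = 11.46901
D_3 = 13.61371
Terminal value at year 3: TV = D_3×(1+g_2)/(r−g_2) = 14.22633/0.091 = 156.33329
P_0 = D_1/(1+r)^1 + D_2/(1+r)^2 + D_3/(1+r)^3 + TV/(1+r)^3
    = 8.50544 + 8.88729 + 9.28628 + 106.63910 = 133.31810

€133.32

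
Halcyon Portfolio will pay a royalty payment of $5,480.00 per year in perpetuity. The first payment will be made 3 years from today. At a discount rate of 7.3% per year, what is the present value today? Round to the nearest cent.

$65201.60

Value at end of year 2: C / r = $5,480.00 / 0.073 = $75,068.4932
Discount to today: PV = $75,068.4932 / (1 + 0.073)^2 = $75,068.4932 / 1.151329 = $65,201.60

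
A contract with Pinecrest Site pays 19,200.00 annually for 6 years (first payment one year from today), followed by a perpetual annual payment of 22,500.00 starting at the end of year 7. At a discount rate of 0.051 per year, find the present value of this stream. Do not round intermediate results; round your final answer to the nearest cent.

424480.12

PV of 6-year annuity: 19,200.00 × [1 − (1+0.051)^−6] / 0.051 = 97142.40517
Perpetuity value at year 6: 22,500.00 / 0.051 = 441176.47059
PV of perpetuity: 441176.47059 / (1+0.051)^6 = 327337.71453
Total PV = 97142.40517 + 327337.71453 = 424480.11970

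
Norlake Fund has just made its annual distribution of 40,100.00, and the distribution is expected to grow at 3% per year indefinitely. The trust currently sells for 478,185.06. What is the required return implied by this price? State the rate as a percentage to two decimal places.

D₁ = 40,100.00 × 1.03 = 41,303.0000
P = D₁/(r − g) ⇒ r = D₁/P + g = 41,303.0000/478,185.06 + 0.03 = 0.086375 + 0.03 = 0.116375

11.64%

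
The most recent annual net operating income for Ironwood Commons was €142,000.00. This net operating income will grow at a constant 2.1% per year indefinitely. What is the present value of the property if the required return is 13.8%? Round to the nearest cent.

€1239162.39

D₁ = D₀ × (1 + g) = €142,000.00 × 1.021 = €144,982.0000
Growing perpetuity: P = D₁ / (r − g) = €144,982.0000 / (0.138 − 0.021) = €1,239,162.39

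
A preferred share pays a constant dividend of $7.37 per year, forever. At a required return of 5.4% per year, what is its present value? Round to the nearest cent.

$136.48

Level perpetuity: PV = C / r = $7.37 / 0.054 = $136.48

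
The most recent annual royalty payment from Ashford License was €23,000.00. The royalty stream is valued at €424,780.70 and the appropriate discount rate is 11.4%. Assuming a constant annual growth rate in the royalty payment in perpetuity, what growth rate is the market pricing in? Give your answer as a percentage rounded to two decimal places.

5.68%

P = D₀(1+g)/(r−g) ⇒ P(r−g) = D₀(1+g) ⇒ g(P+D₀) = P·r − D₀
g = (P·r − D₀)/(P + D₀) = (€424,780.70×0.114 − €23,000.00) / (€424,780.70 + €23,000.00) = 0.056780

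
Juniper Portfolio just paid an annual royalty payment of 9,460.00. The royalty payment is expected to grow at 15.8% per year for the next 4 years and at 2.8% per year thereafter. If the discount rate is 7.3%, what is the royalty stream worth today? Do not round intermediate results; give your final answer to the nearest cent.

339113.08

D_1 = 10954.68000
D_2 = 12685.51944
D_3 = 14689.83151
D_4 = 17010.82489
Terminal value at year 4: TV = D_4×(1+g_2)/(r−g_2) = 17487.12799/0.045 = 388602.84416
P_0 = D_1/(1+r)^1 + D_2/(1+r)^2 + D_3/(1+r)^3 + D_4/(1+r)^4 + TV/(1+r)^4
    = 10209.39422 + 11018.15332 + 11890.98000 + 12832.94953 + 293161.60249 = 339113.07956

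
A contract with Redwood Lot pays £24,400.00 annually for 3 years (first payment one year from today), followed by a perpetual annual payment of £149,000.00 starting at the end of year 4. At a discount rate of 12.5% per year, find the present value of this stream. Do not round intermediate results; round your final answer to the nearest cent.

PV of 3-year annuity: £24,400.00 × [1 − (1+0.125)^−3] / 0.125 = 58104.80110
Perpetuity value at year 3: £149,000.00 / 0.125 = 1192000.00000
PV of perpetuity: 1192000.00000 / (1+0.125)^3 = 837179.69822
Total PV = 58104.80110 + 837179.69822 = 895284.49931

£895284.50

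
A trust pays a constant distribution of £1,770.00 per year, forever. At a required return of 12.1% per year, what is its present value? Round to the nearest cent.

Level perpetuity: PV = C / r = £1,770.00 / 0.121 = £14,628.10

£14628.10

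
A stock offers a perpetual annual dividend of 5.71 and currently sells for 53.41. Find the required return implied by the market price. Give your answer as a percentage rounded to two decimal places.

10.69%

P = C/r ⇒ r = C/P = 5.71/53.41 = 0.106909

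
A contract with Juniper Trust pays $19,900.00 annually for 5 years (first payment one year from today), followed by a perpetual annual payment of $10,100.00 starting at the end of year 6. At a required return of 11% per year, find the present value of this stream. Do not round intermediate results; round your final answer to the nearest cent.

$128037.97

PV of 5-year annuity: $19,900.00 × [1 − (1+0.11)^−5] / 0.11 = 73548.35065
Perpetuity value at year 5: $10,100.00 / 0.11 = 91818.18182
PV of perpetuity: 91818.18182 / (1+0.11)^5 = 54489.62194
Total PV = 73548.35065 + 54489.62194 = 128037.97259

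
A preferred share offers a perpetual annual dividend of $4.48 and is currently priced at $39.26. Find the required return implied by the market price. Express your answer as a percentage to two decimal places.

11.41%

P = C/r ⇒ r = C/P = $4.48/$39.26 = 0.114111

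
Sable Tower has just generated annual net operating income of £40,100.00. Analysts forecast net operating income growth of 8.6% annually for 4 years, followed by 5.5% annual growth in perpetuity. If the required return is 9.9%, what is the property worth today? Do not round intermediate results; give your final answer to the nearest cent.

D_1 = 43548.60000
D_2 = 47293.77960
D_3 = 51361.04465
D_4 = 55778.09449
Terminal value at year 4: TV = D_4×(1+g_2)/(r−g_2) = 58845.88968/0.044 = 1337406.58368
P_0 = D_1/(1+r)^1 + D_2/(1+r)^2 + D_3/(1+r)^3 + D_4/(1+r)^4 + TV/(1+r)^4
    = 39625.65969 + 39156.93032 + 38693.74552 + 38236.03971 + 916795.95207 = 1072508.32731

£1072508.33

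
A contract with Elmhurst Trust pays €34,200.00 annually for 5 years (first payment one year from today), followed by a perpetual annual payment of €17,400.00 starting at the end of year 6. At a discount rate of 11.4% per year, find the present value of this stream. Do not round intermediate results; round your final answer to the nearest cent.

PV of 5-year annuity: €34,200.00 × [1 − (1+0.114)^−5] / 0.114 = 125138.05670
Perpetuity value at year 5: €17,400.00 / 0.114 = 152631.57895
PV of perpetuity: 152631.57895 / (1+0.114)^5 = 88964.84834
Total PV = 125138.05670 + 88964.84834 = 214102.90505

€214102.91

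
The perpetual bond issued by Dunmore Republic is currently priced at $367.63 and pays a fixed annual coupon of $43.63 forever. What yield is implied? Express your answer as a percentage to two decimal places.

11.87%

P = C/r ⇒ r = C/P = $43.63/$367.63 = 0.118679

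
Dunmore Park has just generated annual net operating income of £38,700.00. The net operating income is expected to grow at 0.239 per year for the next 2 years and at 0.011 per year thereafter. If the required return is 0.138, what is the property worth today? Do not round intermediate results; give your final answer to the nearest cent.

£453196.96

D_1 = 47949.30000
D_2 = 59409.18270
Terminal value at year 2: TV = D_2×(1+g_2)/(r−g_2) = 60062.68371/0.127 = 472934.51740
P_0 = D_1/(1+r)^1 + D_2/(1+r)^2 + TV/(1+r)^2
    = 42134.71002 + 45874.25809 + 365187.99160 = 453196.95972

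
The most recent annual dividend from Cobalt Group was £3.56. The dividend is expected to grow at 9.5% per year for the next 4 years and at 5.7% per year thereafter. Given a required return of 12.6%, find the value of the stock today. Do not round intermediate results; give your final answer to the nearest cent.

£62.06

D_1 = 3.89820
D_2 = 4.26853
D_3 = 4.67404
D_4 = 5.11807
Terminal value at year 4: TV = D_4×(1+g_2)/(r−g_2) = 5.40980/0.069 = 78.40294
P_0 = D_1/(1+r)^1 + D_2/(1+r)^2 + D_3/(1+r)^3 + D_4/(1+r)^4 + TV/(1+r)^4
    = 3.46199 + 3.36668 + 3.27399 + 3.18385 + 48.77293 = 62.05943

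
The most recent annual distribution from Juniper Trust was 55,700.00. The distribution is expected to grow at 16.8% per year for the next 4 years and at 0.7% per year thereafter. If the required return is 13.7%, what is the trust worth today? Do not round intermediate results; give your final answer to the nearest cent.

718881.22

D_1 = 65057.60000
D_2 = 75987.27680
D_3 = 88753.13930
D_4 = 103663.66671
Terminal value at year 4: TV = D_4×(1+g_2)/(r−g_2) = 104389.31237/0.13 = 802994.71055
P_0 = D_1/(1+r)^1 + D_2/(1+r)^2 + D_3/(1+r)^3 + D_4/(1+r)^4 + TV/(1+r)^4
    = 57218.64556 + 58778.69658 + 60381.28198 + 62027.56143 + 480475.03355 = 718881.21910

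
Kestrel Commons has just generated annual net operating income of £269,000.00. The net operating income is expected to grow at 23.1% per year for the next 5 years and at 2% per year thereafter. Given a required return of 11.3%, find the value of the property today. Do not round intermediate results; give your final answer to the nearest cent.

D_1 = 331139.00000
D_2 = 407632.10900
D_3 = 501795.12618
D_4 = 617709.80033
D_5 = 760400.76420
Terminal value at year 5: TV = D_5×(1+g_2)/(r−g_2) = 775608.77949/0.093 = 8339879.34931
P_0 = D_1/(1+r)^1 + D_2/(1+r)^2 + D_3/(1+r)^3 + D_4/(1+r)^4 + D_5/(1+r)^5 + TV/(1+r)^5
    = 297519.31716 + 329062.24566 + 363949.34808 + 402535.17294 + 445211.85795 + 4882968.76457 = 6721246.70637

£6721246.71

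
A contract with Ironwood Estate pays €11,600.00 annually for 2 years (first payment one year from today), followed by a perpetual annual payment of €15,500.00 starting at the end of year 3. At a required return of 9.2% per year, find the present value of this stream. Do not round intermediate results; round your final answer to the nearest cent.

PV of 2-year annuity: €11,600.00 × [1 − (1+0.092)^−2] / 0.092 = 20350.46760
Perpetuity value at year 2: €15,500.00 / 0.092 = 168478.26087
PV of perpetuity: 168478.26087 / (1+0.092)^2 = 141285.82571
Total PV = 20350.46760 + 141285.82571 = 161636.29331

€161636.29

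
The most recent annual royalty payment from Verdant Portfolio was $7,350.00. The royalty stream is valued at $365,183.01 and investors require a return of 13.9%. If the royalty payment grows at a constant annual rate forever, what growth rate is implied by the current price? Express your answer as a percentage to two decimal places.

11.65%

P = D₀(1+g)/(r−g) ⇒ P(r−g) = D₀(1+g) ⇒ g(P+D₀) = P·r − D₀
g = (P·r − D₀)/(P + D₀) = ($365,183.01×0.139 − $7,350.00) / ($365,183.01 + $7,350.00) = 0.116528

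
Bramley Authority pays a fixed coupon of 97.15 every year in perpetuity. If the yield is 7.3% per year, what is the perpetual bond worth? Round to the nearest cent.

Level perpetuity: PV = C / r = 97.15 / 0.073 = 1,330.82

1330.82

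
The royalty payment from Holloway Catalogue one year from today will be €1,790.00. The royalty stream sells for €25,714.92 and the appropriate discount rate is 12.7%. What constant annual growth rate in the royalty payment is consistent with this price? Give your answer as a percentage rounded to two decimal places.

5.74%

P = D₁/(r−g) ⇒ g = r − D₁/P = 0.127 − €1,790.00/€25,714.92 = 0.057391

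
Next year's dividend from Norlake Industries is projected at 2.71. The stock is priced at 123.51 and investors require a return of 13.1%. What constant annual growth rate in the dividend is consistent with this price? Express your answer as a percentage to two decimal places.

P = D₁/(r−g) ⇒ g = r − D₁/P = 0.131 − 2.71/123.51 = 0.109058

10.91%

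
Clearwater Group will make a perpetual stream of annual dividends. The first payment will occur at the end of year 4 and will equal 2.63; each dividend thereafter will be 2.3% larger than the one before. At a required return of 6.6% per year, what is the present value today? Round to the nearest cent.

50.49

Value at end of year 3: C₁ / (r − g) = 2.63 / (0.066 − 0.023) = 61.1628
Discount to today: PV = 61.1628 / (1 + 0.066)^3 = 61.1628 / 1.211355 = 50.49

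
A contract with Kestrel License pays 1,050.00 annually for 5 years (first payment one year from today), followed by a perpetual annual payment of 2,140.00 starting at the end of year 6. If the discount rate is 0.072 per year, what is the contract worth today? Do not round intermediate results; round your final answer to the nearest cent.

25276.84

PV of 5-year annuity: 1,050.00 × [1 − (1+0.072)^−5] / 0.072 = 4282.25059
Perpetuity value at year 5: 2,140.00 / 0.072 = 29722.22222
PV of perpetuity: 29722.22222 / (1+0.072)^5 = 20994.58770
Total PV = 4282.25059 + 20994.58770 = 25276.83828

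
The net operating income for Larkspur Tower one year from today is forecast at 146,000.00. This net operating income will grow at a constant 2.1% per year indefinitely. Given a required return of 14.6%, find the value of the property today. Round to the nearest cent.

Growing perpetuity: P = D₁ / (r − g) = 146,000.0000 / (0.146 − 0.021) = 1,168,000.00

1168000.00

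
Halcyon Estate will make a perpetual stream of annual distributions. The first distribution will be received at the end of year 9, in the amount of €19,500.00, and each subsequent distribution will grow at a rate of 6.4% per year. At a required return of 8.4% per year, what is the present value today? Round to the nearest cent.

€511411.35

Value at end of year 8: C₁ / (r − g) = €19,500.00 / (0.084 − 0.064) = €975,000.0000
Discount to today: PV = €975,000.0000 / (1 + 0.084)^8 = €975,000.0000 / 1.906489 = €511,411.35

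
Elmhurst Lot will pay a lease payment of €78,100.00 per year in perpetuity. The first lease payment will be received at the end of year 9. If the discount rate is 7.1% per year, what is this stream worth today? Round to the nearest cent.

Value at end of year 8: C / r = €78,100.00 / 0.071 = €1,100,000.0000
Discount to today: PV = €1,100,000.0000 / (1 + 0.071)^8 = €1,100,000.0000 / 1.731075 = €635,443.47

€635443.47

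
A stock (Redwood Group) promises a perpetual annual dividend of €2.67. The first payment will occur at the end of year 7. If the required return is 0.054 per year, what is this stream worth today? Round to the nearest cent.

Value at end of year 6: C / r = €2.67 / 0.054 = €49.4444
Discount to today: PV = €49.4444 / (1 + 0.054)^6 = €49.4444 / 1.371020 = €36.06

€36.06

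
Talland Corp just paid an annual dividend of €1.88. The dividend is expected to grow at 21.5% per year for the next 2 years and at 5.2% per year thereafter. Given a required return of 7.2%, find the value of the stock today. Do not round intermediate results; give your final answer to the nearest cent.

D_1 = 2.28420
D_2 = 2.77530
Terminal value at year 2: TV = D_2×(1+g_2)/(r−g_2) = 2.91962/0.02 = 145.98094
P_0 = D_1/(1+r)^1 + D_2/(1+r)^2 + TV/(1+r)^2
    = 2.13078 + 2.41502 + 127.03008 = 131.57589

€131.58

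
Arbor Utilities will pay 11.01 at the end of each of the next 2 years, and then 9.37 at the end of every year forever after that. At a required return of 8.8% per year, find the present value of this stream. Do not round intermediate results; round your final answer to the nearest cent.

PV of 2-year annuity: 11.01 × [1 − (1+0.088)^−2] / 0.088 = 19.42048
Perpetuity value at year 2: 9.37 / 0.088 = 106.47727
PV of perpetuity: 106.47727 / (1+0.088)^2 = 89.94958
Total PV = 19.42048 + 89.94958 = 109.37006

109.37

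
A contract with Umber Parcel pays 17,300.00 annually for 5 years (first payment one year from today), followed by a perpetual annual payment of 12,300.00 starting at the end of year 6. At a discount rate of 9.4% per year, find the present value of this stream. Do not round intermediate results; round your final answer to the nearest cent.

PV of 5-year annuity: 17,300.00 × [1 − (1+0.094)^−5] / 0.094 = 66598.33545
Perpetuity value at year 5: 12,300.00 / 0.094 = 130851.06383
PV of perpetuity: 130851.06383 / (1+0.094)^5 = 83500.80221
Total PV = 66598.33545 + 83500.80221 = 150099.13766

150099.14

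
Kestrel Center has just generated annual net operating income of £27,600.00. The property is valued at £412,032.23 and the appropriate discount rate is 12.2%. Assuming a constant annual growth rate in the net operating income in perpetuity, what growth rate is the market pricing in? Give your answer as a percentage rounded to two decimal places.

P = D₀(1+g)/(r−g) ⇒ P(r−g) = D₀(1+g) ⇒ g(P+D₀) = P·r − D₀
g = (P·r − D₀)/(P + D₀) = (£412,032.23×0.122 − £27,600.00) / (£412,032.23 + £27,600.00) = 0.051561

5.16%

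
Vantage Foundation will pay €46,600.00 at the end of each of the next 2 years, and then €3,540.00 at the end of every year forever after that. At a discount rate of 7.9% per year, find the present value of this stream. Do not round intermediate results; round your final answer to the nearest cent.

€121702.92

PV of 2-year annuity: €46,600.00 × [1 − (1+0.079)^−2] / 0.079 = 83214.21424
Perpetuity value at year 2: €3,540.00 / 0.079 = 44810.12658
PV of perpetuity: 44810.12658 / (1+0.079)^2 = 38488.70344
Total PV = 83214.21424 + 38488.70344 = 121702.91768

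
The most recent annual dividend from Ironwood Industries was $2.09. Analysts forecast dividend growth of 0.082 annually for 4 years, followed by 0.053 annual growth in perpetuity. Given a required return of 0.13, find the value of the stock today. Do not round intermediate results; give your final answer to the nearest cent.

D_1 = 2.26138
D_2 = 2.44681
D_3 = 2.64745
D_4 = 2.86454
Terminal value at year 4: TV = D_4×(1+g_2)/(r−g_2) = 3.01636/0.077 = 39.17355
P_0 = D_1/(1+r)^1 + D_2/(1+r)^2 + D_3/(1+r)^3 + D_4/(1+r)^4 + TV/(1+r)^4
    = 2.00122 + 1.91621 + 1.83482 + 1.75688 + 24.02587 = 31.53500

$31.54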